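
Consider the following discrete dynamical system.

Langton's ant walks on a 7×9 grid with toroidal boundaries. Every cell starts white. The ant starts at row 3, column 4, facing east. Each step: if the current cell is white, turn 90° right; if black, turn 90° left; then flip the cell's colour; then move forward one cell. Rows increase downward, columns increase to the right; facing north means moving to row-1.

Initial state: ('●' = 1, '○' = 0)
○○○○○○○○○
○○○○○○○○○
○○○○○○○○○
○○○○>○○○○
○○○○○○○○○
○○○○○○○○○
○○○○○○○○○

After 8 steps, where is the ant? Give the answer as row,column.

3,4

0) ○○○○○○○○○
○○○○○○○○○
○○○○○○○○○
○○○○>○○○○
○○○○○○○○○
○○○○○○○○○
○○○○○○○○○
1) ○○○○○○○○○
○○○○○○○○○
○○○○○○○○○
○○○○●○○○○
○○○○v○○○○
○○○○○○○○○
○○○○○○○○○
2) ○○○○○○○○○
○○○○○○○○○
○○○○○○○○○
○○○○●○○○○
○○○<●○○○○
○○○○○○○○○
○○○○○○○○○
3) ○○○○○○○○○
○○○○○○○○○
○○○○○○○○○
○○○^●○○○○
○○○●●○○○○
○○○○○○○○○
○○○○○○○○○
4) ○○○○○○○○○
○○○○○○○○○
○○○○○○○○○
○○○●>○○○○
○○○●●○○○○
○○○○○○○○○
○○○○○○○○○
5) ○○○○○○○○○
○○○○○○○○○
○○○○^○○○○
○○○●○○○○○
○○○●●○○○○
○○○○○○○○○
○○○○○○○○○
6) ○○○○○○○○○
○○○○○○○○○
○○○○●>○○○
○○○●○○○○○
○○○●●○○○○
○○○○○○○○○
○○○○○○○○○
7) ○○○○○○○○○
○○○○○○○○○
○○○○●●○○○
○○○●○v○○○
○○○●●○○○○
○○○○○○○○○
○○○○○○○○○
8) ○○○○○○○○○
○○○○○○○○○
○○○○●●○○○
○○○●<●○○○
○○○●●○○○○
○○○○○○○○○
○○○○○○○○○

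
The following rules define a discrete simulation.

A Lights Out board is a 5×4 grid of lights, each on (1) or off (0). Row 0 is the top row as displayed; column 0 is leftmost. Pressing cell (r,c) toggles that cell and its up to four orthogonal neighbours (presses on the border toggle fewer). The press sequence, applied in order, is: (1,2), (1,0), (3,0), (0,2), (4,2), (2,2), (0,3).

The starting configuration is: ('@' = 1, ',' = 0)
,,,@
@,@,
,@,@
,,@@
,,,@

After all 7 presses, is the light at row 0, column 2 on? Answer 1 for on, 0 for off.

1

step 0: ,,,@
@,@,
,@,@
,,@@
,,,@
step 1: ,,@@
@@,@
,@@@
,,@@
,,,@
step 2: @,@@
,,,@
@@@@
,,@@
,,,@
step 3: @,@@
,,,@
,@@@
@@@@
@,,@
step 4: @@,,
,,@@
,@@@
@@@@
@,,@
step 5: @@,,
,,@@
,@@@
@@,@
@@@,
step 6: @@,,
,,,@
,,,,
@@@@
@@@,
step 7: @@@@
,,,,
,,,,
@@@@
@@@,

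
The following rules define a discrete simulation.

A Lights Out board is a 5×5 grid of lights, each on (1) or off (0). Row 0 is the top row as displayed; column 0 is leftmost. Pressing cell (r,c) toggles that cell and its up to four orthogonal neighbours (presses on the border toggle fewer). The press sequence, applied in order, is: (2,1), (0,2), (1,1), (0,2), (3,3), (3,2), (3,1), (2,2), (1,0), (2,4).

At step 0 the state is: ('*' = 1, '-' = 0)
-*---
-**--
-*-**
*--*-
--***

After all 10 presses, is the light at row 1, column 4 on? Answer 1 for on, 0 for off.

1

0) -*---
-**--
-*-**
*--*-
--***
1) -*---
--*--
*-***
**-*-
--***
2) --**-
-----
*-***
**-*-
--***
3) -***-
***--
*****
**-*-
--***
4) -----
**---
*****
**-*-
--***
5) -----
**---
***-*
***-*
--*-*
6) -----
**---
**--*
*--**
----*
7) -----
**---
*---*
-****
-*--*
8) -----
***--
*****
-*-**
-*--*
9) *----
--*--
-****
-*-**
-*--*
10) *----
--*-*
-**--
-*-*-
-*--*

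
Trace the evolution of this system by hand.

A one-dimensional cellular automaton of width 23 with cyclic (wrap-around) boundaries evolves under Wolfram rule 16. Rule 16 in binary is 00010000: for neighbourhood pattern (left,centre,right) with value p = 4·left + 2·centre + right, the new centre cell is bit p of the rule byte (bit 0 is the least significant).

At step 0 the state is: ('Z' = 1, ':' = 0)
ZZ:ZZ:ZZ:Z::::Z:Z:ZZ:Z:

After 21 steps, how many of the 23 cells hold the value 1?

[0] ZZ:ZZ:ZZ:Z::::Z:Z:ZZ:Z:
[1] ::::::::::Z::::::::::::
[2] :::::::::::Z:::::::::::
[3] ::::::::::::Z::::::::::
[4] :::::::::::::Z:::::::::
[5] ::::::::::::::Z::::::::
[6] :::::::::::::::Z:::::::
[7] ::::::::::::::::Z::::::
[8] :::::::::::::::::Z:::::
[9] ::::::::::::::::::Z::::
[10] :::::::::::::::::::Z:::
[11] ::::::::::::::::::::Z::
[12] :::::::::::::::::::::Z:
[13] ::::::::::::::::::::::Z
[14] Z::::::::::::::::::::::
[15] :Z:::::::::::::::::::::
[16] ::Z::::::::::::::::::::
[17] :::Z:::::::::::::::::::
[18] ::::Z::::::::::::::::::
[19] :::::Z:::::::::::::::::
[20] ::::::Z::::::::::::::::
[21] :::::::Z:::::::::::::::

1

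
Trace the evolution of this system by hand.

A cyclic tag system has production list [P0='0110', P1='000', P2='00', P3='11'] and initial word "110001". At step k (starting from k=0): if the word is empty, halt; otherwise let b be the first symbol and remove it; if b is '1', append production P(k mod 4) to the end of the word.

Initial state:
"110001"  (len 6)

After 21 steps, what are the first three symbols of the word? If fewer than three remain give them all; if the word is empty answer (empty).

001

step 0: "110001"  (len 6)
step 1: "100010110"  (len 9)
step 2: "00010110000"  (len 11)
step 3: "0010110000"  (len 10)
step 4: "010110000"  (len 9)
step 5: "10110000"  (len 8)
step 6: "0110000000"  (len 10)
step 7: "110000000"  (len 9)
step 8: "1000000011"  (len 10)
step 9: "0000000110110"  (len 13)
step 10: "000000110110"  (len 12)
step 11: "00000110110"  (len 11)
step 12: "0000110110"  (len 10)
step 13: "000110110"  (len 9)
step 14: "00110110"  (len 8)
step 15: "0110110"  (len 7)
step 16: "110110"  (len 6)
step 17: "101100110"  (len 9)
step 18: "01100110000"  (len 11)
step 19: "1100110000"  (len 10)
step 20: "10011000011"  (len 11)
step 21: "00110000110110"  (len 14)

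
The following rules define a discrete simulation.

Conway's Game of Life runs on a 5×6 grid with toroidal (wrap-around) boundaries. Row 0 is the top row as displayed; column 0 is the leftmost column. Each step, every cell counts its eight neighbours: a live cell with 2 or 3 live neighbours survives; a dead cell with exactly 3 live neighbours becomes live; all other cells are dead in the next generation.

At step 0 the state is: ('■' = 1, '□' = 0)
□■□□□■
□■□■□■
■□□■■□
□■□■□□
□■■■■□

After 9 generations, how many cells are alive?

gen 0: □■□□□■
□■□■□■
■□□■■□
□■□■□□
□■■■■□
gen 1: □■□□□■
□■□■□■
■■□■□■
■■□□□■
□■□■■□
gen 2: □■□■□■
□■□□□■
□□□□□□
□□□■□□
□■□□■□
gen 3: □■□□□■
□□■□■□
□□□□□□
□□□□□□
■□□■■□
gen 4: ■■■□□■
□□□□□□
□□□□□□
□□□□□□
■□□□■■
gen 5: □■□□■□
■■□□□□
□□□□□□
□□□□□■
□□□□■□
gen 6: ■■□□□■
■■□□□□
■□□□□□
□□□□□□
□□□□■■
gen 7: □■□□■□
□□□□□□
■■□□□□
□□□□□■
□□□□■■
gen 8: □□□□■■
■■□□□□
■□□□□□
□□□□■■
■□□□■■
gen 9: □■□□■□
■■□□□□
■■□□□□
□□□□■□
■□□■□□

9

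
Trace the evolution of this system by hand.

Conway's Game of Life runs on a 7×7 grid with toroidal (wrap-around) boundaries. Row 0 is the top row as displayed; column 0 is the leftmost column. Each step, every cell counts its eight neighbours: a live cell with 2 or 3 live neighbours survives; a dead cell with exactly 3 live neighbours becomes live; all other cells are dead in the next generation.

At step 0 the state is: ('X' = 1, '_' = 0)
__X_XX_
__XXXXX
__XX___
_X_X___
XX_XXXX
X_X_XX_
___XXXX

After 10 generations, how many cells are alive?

k=0  __X_XX_
__XXXXX
__XX___
_X_X___
XX_XXXX
X_X_XX_
___XXXX
k=1  __X____
_X____X
_X___X_
_X___XX
_______
__X____
_XX____
k=2  X_X____
XXX____
_XX__X_
X____XX
_______
_XX____
_XXX___
k=3  X______
X__X__X
__X__X_
XX___XX
XX____X
_X_X___
X__X___
k=4  XX_____
XX____X
__X_XX_
__X__X_
_____X_
_X____X
XXX____
k=5  _______
__X__XX
X_XXXX_
___X_XX
_____XX
_XX___X
__X___X
k=6  _____XX
_XX__XX
XXX____
X_XX___
__X_X__
_XX___X
XXX____
k=7  _____X_
__X__X_
_______
X______
X______
_______
__X__X_
k=8  ____XXX
_______
_______
_______
_______
_______
_______
k=9  _____X_
_____X_
_______
_______
_______
_______
_____X_
k=10  ____XXX
_______
_______
_______
_______
_______
_______

3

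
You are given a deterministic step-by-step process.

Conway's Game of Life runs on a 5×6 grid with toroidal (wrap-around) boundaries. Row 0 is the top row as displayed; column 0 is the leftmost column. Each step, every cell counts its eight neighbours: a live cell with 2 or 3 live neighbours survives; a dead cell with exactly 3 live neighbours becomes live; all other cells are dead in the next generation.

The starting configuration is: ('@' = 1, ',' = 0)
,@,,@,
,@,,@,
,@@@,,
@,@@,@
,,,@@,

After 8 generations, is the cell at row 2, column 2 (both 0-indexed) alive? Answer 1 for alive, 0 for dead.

0

gen 0: ,@,,@,
,@,,@,
,@@@,,
@,@@,@
,,,@@,
gen 1: ,,@,@@
@@,,@,
,,,,,@
@,,,,@
@@,,,,
gen 2: ,,@@@,
@@,@@,
,@,,@,
,@,,,@
,@,,@,
gen 3: @,,,,,
@@,,,,
,@,@@,
,@@,@@
@@,,@@
gen 4: ,,,,,,
@@@,,@
,,,@@,
,,,,,,
,,@@@,
gen 5: @,,,@@
@@@@@@
@@@@@@
,,@,,,
,,,@,,
gen 6: ,,,,,,
,,,,,,
,,,,,,
@,,,,@
,,,@@@
gen 7: ,,,,@,
,,,,,,
,,,,,,
@,,,,@
@,,,@@
gen 8: ,,,,@,
,,,,,,
,,,,,,
@,,,@,
@,,,@,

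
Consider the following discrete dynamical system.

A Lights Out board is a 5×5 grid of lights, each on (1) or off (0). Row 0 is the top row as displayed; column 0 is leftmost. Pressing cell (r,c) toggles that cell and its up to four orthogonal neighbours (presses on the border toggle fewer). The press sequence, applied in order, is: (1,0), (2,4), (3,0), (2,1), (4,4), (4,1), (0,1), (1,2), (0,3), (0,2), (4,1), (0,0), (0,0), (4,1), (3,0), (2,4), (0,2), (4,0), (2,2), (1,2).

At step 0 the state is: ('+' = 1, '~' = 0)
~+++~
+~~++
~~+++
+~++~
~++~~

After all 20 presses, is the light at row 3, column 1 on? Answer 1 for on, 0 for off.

0

[0] ~+++~
+~~++
~~+++
+~++~
~++~~
[1] ++++~
~+~++
+~+++
+~++~
~++~~
[2] ++++~
~+~+~
+~+~~
+~+++
~++~~
[3] ++++~
~+~+~
~~+~~
~++++
+++~~
[4] ++++~
~~~+~
++~~~
~~+++
+++~~
[5] ++++~
~~~+~
++~~~
~~++~
+++++
[6] ++++~
~~~+~
++~~~
~+++~
~~~++
[7] ~~~+~
~+~+~
++~~~
~+++~
~~~++
[8] ~~++~
~~+~~
+++~~
~+++~
~~~++
[9] ~~~~+
~~++~
+++~~
~+++~
~~~++
[10] ~++++
~~~+~
+++~~
~+++~
~~~++
[11] ~++++
~~~+~
+++~~
~~++~
+++++
[12] +~+++
+~~+~
+++~~
~~++~
+++++
[13] ~++++
~~~+~
+++~~
~~++~
+++++
[14] ~++++
~~~+~
+++~~
~+++~
~~~++
[15] ~++++
~~~+~
~++~~
+~++~
+~~++
[16] ~++++
~~~++
~++++
+~+++
+~~++
[17] ~~~~+
~~+++
~++++
+~+++
+~~++
[18] ~~~~+
~~+++
~++++
~~+++
~+~++
[19] ~~~~+
~~~++
~~~~+
~~~++
~+~++
[20] ~~+~+
~++~+
~~+~+
~~~++
~+~++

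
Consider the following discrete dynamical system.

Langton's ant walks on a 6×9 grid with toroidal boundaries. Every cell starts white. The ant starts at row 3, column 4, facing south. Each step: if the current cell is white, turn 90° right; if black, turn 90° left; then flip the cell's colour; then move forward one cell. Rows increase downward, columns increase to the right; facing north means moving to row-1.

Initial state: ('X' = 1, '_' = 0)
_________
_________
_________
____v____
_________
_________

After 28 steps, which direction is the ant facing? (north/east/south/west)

gen 0: _________
_________
_________
____v____
_________
_________
gen 1: _________
_________
_________
___<X____
_________
_________
gen 2: _________
_________
___^_____
___XX____
_________
_________
gen 3: _________
_________
___X>____
___XX____
_________
_________
gen 4: _________
_________
___XX____
___Xv____
_________
_________
gen 5: _________
_________
___XX____
___X_>___
_________
_________
gen 6: _________
_________
___XX____
___X_X___
_____v___
_________
gen 7: _________
_________
___XX____
___X_X___
____<X___
_________
gen 8: _________
_________
___XX____
___X^X___
____XX___
_________
gen 9: _________
_________
___XX____
___XX>___
____XX___
_________
gen 10: _________
_________
___XX^___
___XX____
____XX___
_________
gen 11: _________
_________
___XXX>__
___XX____
____XX___
_________
gen 12: _________
_________
___XXXX__
___XX_v__
____XX___
_________
gen 13: _________
_________
___XXXX__
___XX<X__
____XX___
_________
gen 14: _________
_________
___XX^X__
___XXXX__
____XX___
_________
gen 15: _________
_________
___X<_X__
___XXXX__
____XX___
_________
gen 16: _________
_________
___X__X__
___XvXX__
____XX___
_________
gen 17: _________
_________
___X__X__
___X_>X__
____XX___
_________
gen 18: _________
_________
___X_^X__
___X__X__
____XX___
_________
gen 19: _________
_________
___X_X>__
___X__X__
____XX___
_________
gen 20: _________
______^__
___X_X___
___X__X__
____XX___
_________
gen 21: _________
______X>_
___X_X___
___X__X__
____XX___
_________
gen 22: _________
______XX_
___X_X_v_
___X__X__
____XX___
_________
gen 23: _________
______XX_
___X_X<X_
___X__X__
____XX___
_________
gen 24: _________
______^X_
___X_XXX_
___X__X__
____XX___
_________
gen 25: _________
_____<_X_
___X_XXX_
___X__X__
____XX___
_________
gen 26: _____^___
_____X_X_
___X_XXX_
___X__X__
____XX___
_________
gen 27: _____X>__
_____X_X_
___X_XXX_
___X__X__
____XX___
_________
gen 28: _____XX__
_____XvX_
___X_XXX_
___X__X__
____XX___
_________

south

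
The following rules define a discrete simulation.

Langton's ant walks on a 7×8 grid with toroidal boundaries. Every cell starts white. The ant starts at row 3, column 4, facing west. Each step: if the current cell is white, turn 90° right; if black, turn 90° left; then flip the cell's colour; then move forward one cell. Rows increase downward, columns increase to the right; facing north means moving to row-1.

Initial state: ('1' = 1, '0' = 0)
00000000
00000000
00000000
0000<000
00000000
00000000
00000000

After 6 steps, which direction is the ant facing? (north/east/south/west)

[0] 00000000
00000000
00000000
0000<000
00000000
00000000
00000000
[1] 00000000
00000000
0000^000
00001000
00000000
00000000
00000000
[2] 00000000
00000000
00001>00
00001000
00000000
00000000
00000000
[3] 00000000
00000000
00001100
00001v00
00000000
00000000
00000000
[4] 00000000
00000000
00001100
0000<100
00000000
00000000
00000000
[5] 00000000
00000000
00001100
00000100
0000v000
00000000
00000000
[6] 00000000
00000000
00001100
00000100
000<1000
00000000
00000000

west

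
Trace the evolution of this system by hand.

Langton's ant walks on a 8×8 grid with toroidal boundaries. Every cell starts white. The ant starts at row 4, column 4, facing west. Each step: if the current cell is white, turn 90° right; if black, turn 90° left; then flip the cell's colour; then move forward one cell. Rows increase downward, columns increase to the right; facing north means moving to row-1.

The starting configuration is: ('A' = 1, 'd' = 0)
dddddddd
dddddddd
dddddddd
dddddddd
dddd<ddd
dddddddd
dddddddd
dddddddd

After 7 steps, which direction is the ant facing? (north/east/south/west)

t=0: dddddddd
dddddddd
dddddddd
dddddddd
dddd<ddd
dddddddd
dddddddd
dddddddd
t=1: dddddddd
dddddddd
dddddddd
dddd^ddd
ddddAddd
dddddddd
dddddddd
dddddddd
t=2: dddddddd
dddddddd
dddddddd
ddddA>dd
ddddAddd
dddddddd
dddddddd
dddddddd
t=3: dddddddd
dddddddd
dddddddd
ddddAAdd
ddddAvdd
dddddddd
dddddddd
dddddddd
t=4: dddddddd
dddddddd
dddddddd
ddddAAdd
dddd<Add
dddddddd
dddddddd
dddddddd
t=5: dddddddd
dddddddd
dddddddd
ddddAAdd
dddddAdd
ddddvddd
dddddddd
dddddddd
t=6: dddddddd
dddddddd
dddddddd
ddddAAdd
dddddAdd
ddd<Addd
dddddddd
dddddddd
t=7: dddddddd
dddddddd
dddddddd
ddddAAdd
ddd^dAdd
dddAAddd
dddddddd
dddddddd

north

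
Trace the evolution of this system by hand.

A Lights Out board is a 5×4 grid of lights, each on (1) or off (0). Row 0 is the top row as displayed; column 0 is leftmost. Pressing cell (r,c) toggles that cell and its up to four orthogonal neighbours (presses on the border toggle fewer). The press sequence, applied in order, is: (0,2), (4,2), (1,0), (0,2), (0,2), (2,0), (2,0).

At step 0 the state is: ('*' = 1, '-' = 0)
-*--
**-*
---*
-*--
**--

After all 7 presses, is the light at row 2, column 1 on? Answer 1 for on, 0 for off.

0

t=0: -*--
**-*
---*
-*--
**--
t=1: --**
****
---*
-*--
**--
t=2: --**
****
---*
-**-
*-**
t=3: *-**
--**
*--*
-**-
*-**
t=4: **--
---*
*--*
-**-
*-**
t=5: *-**
--**
*--*
-**-
*-**
t=6: *-**
*-**
-*-*
***-
*-**
t=7: *-**
--**
*--*
-**-
*-**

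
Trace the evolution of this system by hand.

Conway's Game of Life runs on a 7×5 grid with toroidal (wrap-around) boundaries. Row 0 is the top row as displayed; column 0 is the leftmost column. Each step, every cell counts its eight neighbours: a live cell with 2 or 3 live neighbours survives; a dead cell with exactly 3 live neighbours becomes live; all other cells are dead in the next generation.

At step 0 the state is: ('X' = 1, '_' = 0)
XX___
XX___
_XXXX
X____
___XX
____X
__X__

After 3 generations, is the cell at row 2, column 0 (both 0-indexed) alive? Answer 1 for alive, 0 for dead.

gen 0: XX___
XX___
_XXXX
X____
___XX
____X
__X__
gen 1: X_X__
___X_
__XXX
XX___
X__XX
____X
XX___
gen 2: X_X_X
_X___
XXXXX
_X___
_X_X_
_X_X_
XX__X
gen 3: __XXX
_____
___XX
_____
XX___
_X_X_
_____

0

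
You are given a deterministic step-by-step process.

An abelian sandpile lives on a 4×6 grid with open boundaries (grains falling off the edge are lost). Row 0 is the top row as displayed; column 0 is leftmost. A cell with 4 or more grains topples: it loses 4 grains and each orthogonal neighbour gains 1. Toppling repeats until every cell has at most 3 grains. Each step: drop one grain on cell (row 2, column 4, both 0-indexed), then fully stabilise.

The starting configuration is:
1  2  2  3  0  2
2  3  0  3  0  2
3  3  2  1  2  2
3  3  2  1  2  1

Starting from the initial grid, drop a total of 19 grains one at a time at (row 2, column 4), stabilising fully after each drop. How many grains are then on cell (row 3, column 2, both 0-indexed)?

t=0: 1  2  2  3  0  2
2  3  0  3  0  2
3  3  2  1  2  2
3  3  2  1  2  1
t=1: 1  2  2  3  0  2
2  3  0  3  0  2
3  3  2  1  3  2
3  3  2  1  2  1
t=2: 1  2  2  3  0  2
2  3  0  3  1  2
3  3  2  2  0  3
3  3  2  1  3  1
t=3: 1  2  2  3  0  2
2  3  0  3  1  2
3  3  2  2  1  3
3  3  2  1  3  1
t=4: 1  2  2  3  0  2
2  3  0  3  1  2
3  3  2  2  2  3
3  3  2  1  3  1
t=5: 1  2  2  3  0  2
2  3  0  3  1  2
3  3  2  2  3  3
3  3  2  1  3  1
t=6: 1  2  2  3  0  2
2  3  0  3  2  3
3  3  2  3  2  0
3  3  2  2  0  3
t=7: 1  2  2  3  0  2
2  3  0  3  2  3
3  3  2  3  3  0
3  3  2  2  0  3
t=8: 1  2  3  0  2  3
2  3  1  2  1  0
3  3  3  1  2  2
3  3  2  3  1  3
t=9: 1  2  3  0  2  3
2  3  1  2  1  0
3  3  3  1  3  2
3  3  2  3  1  3
t=10: 1  2  3  0  2  3
2  3  1  2  2  0
3  3  3  2  0  3
3  3  2  3  2  3
t=11: 1  2  3  0  2  3
2  3  1  2  2  0
3  3  3  2  1  3
3  3  2  3  2  3
t=12: 1  2  3  0  2  3
2  3  1  2  2  0
3  3  3  2  2  3
3  3  2  3  2  3
t=13: 1  2  3  0  2  3
2  3  1  2  2  0
3  3  3  2  3  3
3  3  2  3  2  3
t=14: 2  3  3  0  2  3
0  1  3  3  3  1
2  3  2  1  3  1
1  2  1  2  1  1
t=15: 3  0  1  2  3  3
0  3  1  1  1  2
2  3  3  3  1  2
1  2  1  2  2  1
t=16: 3  0  1  2  3  3
0  3  1  1  1  2
2  3  3  3  2  2
1  2  1  2  2  1
t=17: 3  0  1  2  3  3
0  3  1  1  1  2
2  3  3  3  3  2
1  2  1  2  2  1
t=18: 3  1  1  2  3  3
1  0  3  2  2  2
3  1  1  1  1  3
1  3  2  3  3  1
t=19: 3  1  1  2  3  3
1  0  3  2  2  2
3  1  1  1  2  3
1  3  2  3  3  1

2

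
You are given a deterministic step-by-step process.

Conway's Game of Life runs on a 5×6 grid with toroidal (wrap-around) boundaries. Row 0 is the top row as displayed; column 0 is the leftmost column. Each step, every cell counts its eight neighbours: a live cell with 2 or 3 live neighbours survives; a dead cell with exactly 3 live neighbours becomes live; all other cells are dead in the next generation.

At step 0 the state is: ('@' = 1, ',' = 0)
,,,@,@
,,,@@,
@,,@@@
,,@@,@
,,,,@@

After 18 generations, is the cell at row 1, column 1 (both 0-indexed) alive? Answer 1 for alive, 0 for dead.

0

[0] ,,,@,@
,,,@@,
@,,@@@
,,@@,@
,,,,@@
[1] ,,,@,@
@,@,,,
@,,,,,
,,@,,,
@,@,,@
[2] ,,@@@@
@@,,,@
,,,,,,
@,,,,@
@@@@@@
[3] ,,,,,,
@@@@,@
,@,,,,
,,@@,,
,,,,,,
[4] @@@,,,
@@@,,,
,,,,@,
,,@,,,
,,,,,,
[5] @,@,,,
@,@@,@
,,@@,,
,,,,,,
,,@,,,
[6] @,@,,@
@,,,@@
,@@@@,
,,@@,,
,@,,,,
[7] ,,,,@,
,,,,,,
@@,,,,
,,,,@,
@@,@,,
[8] ,,,,,,
,,,,,,
,,,,,,
,,@,,@
,,,@@@
[9] ,,,,@,
,,,,,,
,,,,,,
,,,@,@
,,,@@@
[10] ,,,@@@
,,,,,,
,,,,,,
,,,@,@
,,,@,@
[11] ,,,@,@
,,,,@,
,,,,,,
,,,,,,
@,@@,@
[12] @,@@,@
,,,,@,
,,,,,,
,,,,,,
@,@@,@
[13] @,@,,,
,,,@@@
,,,,,,
,,,,,,
@,@@,@
[14] @,@,,,
,,,@@@
,,,,@,
,,,,,,
@,@@,@
[15] @,@,,,
,,,@@@
,,,@@@
,,,@@@
@,@@,@
[16] @,@,,,
@,@,,,
@,@,,,
,,,,,,
@,@,,,
[17] @,@@,@
@,@@,@
,,,,,,
,,,,,,
,,,,,,
[18] @,@@,@
@,@@,@
,,,,,,
,,,,,,
,,,,,,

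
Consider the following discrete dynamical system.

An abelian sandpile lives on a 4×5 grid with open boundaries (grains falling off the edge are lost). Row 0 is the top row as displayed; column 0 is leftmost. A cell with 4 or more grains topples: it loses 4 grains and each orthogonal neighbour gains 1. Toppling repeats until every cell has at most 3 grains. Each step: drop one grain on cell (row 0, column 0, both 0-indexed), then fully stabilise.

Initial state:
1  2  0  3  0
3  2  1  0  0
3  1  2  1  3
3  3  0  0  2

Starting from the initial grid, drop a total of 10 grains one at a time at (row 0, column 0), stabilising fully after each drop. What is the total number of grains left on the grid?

27

step 0: 1  2  0  3  0
3  2  1  0  0
3  1  2  1  3
3  3  0  0  2
step 1: 2  2  0  3  0
3  2  1  0  0
3  1  2  1  3
3  3  0  0  2
step 2: 3  2  0  3  0
3  2  1  0  0
3  1  2  1  3
3  3  0  0  2
step 3: 1  3  0  3  0
1  3  1  0  0
1  3  2  1  3
1  0  1  0  2
step 4: 2  3  0  3  0
1  3  1  0  0
1  3  2  1  3
1  0  1  0  2
step 5: 3  3  0  3  0
1  3  1  0  0
1  3  2  1  3
1  0  1  0  2
step 6: 1  1  1  3  0
3  1  2  0  0
2  0  3  1  3
1  1  1  0  2
step 7: 2  1  1  3  0
3  1  2  0  0
2  0  3  1  3
1  1  1  0  2
step 8: 3  1  1  3  0
3  1  2  0  0
2  0  3  1  3
1  1  1  0  2
step 9: 1  2  1  3  0
0  2  2  0  0
3  0  3  1  3
1  1  1  0  2
step 10: 2  2  1  3  0
0  2  2  0  0
3  0  3  1  3
1  1  1  0  2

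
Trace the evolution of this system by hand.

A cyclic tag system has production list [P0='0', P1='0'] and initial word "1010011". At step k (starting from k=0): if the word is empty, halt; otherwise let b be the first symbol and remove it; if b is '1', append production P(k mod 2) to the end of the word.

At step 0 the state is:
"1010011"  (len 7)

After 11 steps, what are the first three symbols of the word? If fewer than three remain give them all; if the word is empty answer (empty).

[0] "1010011"  (len 7)
[1] "0100110"  (len 7)
[2] "100110"  (len 6)
[3] "001100"  (len 6)
[4] "01100"  (len 5)
[5] "1100"  (len 4)
[6] "1000"  (len 4)
[7] "0000"  (len 4)
[8] "000"  (len 3)
[9] "00"  (len 2)
[10] "0"  (len 1)
[11] (halted — word empty)

(empty)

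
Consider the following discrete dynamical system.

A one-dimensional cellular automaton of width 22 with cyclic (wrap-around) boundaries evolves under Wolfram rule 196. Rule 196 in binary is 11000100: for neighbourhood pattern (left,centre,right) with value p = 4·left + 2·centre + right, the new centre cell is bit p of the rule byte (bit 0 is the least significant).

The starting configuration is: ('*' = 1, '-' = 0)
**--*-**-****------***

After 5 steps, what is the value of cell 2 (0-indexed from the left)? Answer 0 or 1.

0

0) **--*-**-****------***
1) **--*--*--***-------**
2) **--*--*---**--------*
3) **--*--*----*---------
4) -*--*--*----*---------
5) -*--*--*----*---------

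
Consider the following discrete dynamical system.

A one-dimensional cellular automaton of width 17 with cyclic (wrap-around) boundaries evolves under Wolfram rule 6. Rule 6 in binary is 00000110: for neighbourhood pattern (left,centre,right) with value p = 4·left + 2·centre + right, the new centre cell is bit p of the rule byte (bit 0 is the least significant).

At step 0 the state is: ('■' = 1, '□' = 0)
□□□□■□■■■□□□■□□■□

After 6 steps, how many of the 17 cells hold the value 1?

2

t=0: □□□□■□■■■□□□■□□■□
t=1: □□□■■□□□□□□■■□■■□
t=2: □□■□□□□□□□■□□□□□□
t=3: □■■□□□□□□■■□□□□□□
t=4: ■□□□□□□□■□□□□□□□□
t=5: ■□□□□□□■■□□□□□□□■
t=6: □□□□□□■□□□□□□□□■□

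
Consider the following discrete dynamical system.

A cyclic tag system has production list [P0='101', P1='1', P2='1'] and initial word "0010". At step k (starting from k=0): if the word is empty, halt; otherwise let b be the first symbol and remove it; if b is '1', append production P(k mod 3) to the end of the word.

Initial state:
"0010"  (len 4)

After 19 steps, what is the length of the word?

7

t=0: "0010"  (len 4)
t=1: "010"  (len 3)
t=2: "10"  (len 2)
t=3: "01"  (len 2)
t=4: "1"  (len 1)
t=5: "1"  (len 1)
t=6: "1"  (len 1)
t=7: "101"  (len 3)
t=8: "011"  (len 3)
t=9: "11"  (len 2)
t=10: "1101"  (len 4)
t=11: "1011"  (len 4)
t=12: "0111"  (len 4)
t=13: "111"  (len 3)
t=14: "111"  (len 3)
t=15: "111"  (len 3)
t=16: "11101"  (len 5)
t=17: "11011"  (len 5)
t=18: "10111"  (len 5)
t=19: "0111101"  (len 7)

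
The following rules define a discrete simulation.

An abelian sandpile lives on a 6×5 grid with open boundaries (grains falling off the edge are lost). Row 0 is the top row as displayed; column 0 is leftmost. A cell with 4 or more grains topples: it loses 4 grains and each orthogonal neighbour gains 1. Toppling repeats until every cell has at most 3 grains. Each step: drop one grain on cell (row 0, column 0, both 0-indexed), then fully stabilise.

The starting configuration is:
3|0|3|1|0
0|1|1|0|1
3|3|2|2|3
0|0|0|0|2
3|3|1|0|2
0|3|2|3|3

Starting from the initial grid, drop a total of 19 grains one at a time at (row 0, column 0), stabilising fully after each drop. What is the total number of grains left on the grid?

46

k=0  3|0|3|1|0
0|1|1|0|1
3|3|2|2|3
0|0|0|0|2
3|3|1|0|2
0|3|2|3|3
k=1  0|1|3|1|0
1|1|1|0|1
3|3|2|2|3
0|0|0|0|2
3|3|1|0|2
0|3|2|3|3
k=2  1|1|3|1|0
1|1|1|0|1
3|3|2|2|3
0|0|0|0|2
3|3|1|0|2
0|3|2|3|3
k=3  2|1|3|1|0
1|1|1|0|1
3|3|2|2|3
0|0|0|0|2
3|3|1|0|2
0|3|2|3|3
k=4  3|1|3|1|0
1|1|1|0|1
3|3|2|2|3
0|0|0|0|2
3|3|1|0|2
0|3|2|3|3
k=5  0|2|3|1|0
2|1|1|0|1
3|3|2|2|3
0|0|0|0|2
3|3|1|0|2
0|3|2|3|3
k=6  1|2|3|1|0
2|1|1|0|1
3|3|2|2|3
0|0|0|0|2
3|3|1|0|2
0|3|2|3|3
k=7  2|2|3|1|0
2|1|1|0|1
3|3|2|2|3
0|0|0|0|2
3|3|1|0|2
0|3|2|3|3
k=8  3|2|3|1|0
2|1|1|0|1
3|3|2|2|3
0|0|0|0|2
3|3|1|0|2
0|3|2|3|3
k=9  0|3|3|1|0
3|1|1|0|1
3|3|2|2|3
0|0|0|0|2
3|3|1|0|2
0|3|2|3|3
k=10  1|3|3|1|0
3|1|1|0|1
3|3|2|2|3
0|0|0|0|2
3|3|1|0|2
0|3|2|3|3
k=11  2|3|3|1|0
3|1|1|0|1
3|3|2|2|3
0|0|0|0|2
3|3|1|0|2
0|3|2|3|3
k=12  3|3|3|1|0
3|1|1|0|1
3|3|2|2|3
0|0|0|0|2
3|3|1|0|2
0|3|2|3|3
k=13  2|2|0|2|0
2|0|3|0|1
1|1|3|2|3
1|1|0|0|2
3|3|1|0|2
0|3|2|3|3
k=14  3|2|0|2|0
2|0|3|0|1
1|1|3|2|3
1|1|0|0|2
3|3|1|0|2
0|3|2|3|3
k=15  0|3|0|2|0
3|0|3|0|1
1|1|3|2|3
1|1|0|0|2
3|3|1|0|2
0|3|2|3|3
k=16  1|3|0|2|0
3|0|3|0|1
1|1|3|2|3
1|1|0|0|2
3|3|1|0|2
0|3|2|3|3
k=17  2|3|0|2|0
3|0|3|0|1
1|1|3|2|3
1|1|0|0|2
3|3|1|0|2
0|3|2|3|3
k=18  3|3|0|2|0
3|0|3|0|1
1|1|3|2|3
1|1|0|0|2
3|3|1|0|2
0|3|2|3|3
k=19  2|0|1|2|0
0|2|3|0|1
2|1|3|2|3
1|1|0|0|2
3|3|1|0|2
0|3|2|3|3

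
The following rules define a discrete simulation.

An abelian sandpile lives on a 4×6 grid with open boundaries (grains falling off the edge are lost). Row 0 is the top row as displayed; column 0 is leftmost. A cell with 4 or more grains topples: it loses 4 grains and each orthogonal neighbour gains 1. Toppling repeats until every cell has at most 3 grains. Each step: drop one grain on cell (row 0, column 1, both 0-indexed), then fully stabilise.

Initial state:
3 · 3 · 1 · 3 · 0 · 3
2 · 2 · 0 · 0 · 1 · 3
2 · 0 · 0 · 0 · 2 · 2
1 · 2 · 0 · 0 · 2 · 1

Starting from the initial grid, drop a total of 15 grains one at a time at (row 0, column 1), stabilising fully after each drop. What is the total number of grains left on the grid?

step 0: 3 · 3 · 1 · 3 · 0 · 3
2 · 2 · 0 · 0 · 1 · 3
2 · 0 · 0 · 0 · 2 · 2
1 · 2 · 0 · 0 · 2 · 1
step 1: 0 · 1 · 2 · 3 · 0 · 3
3 · 3 · 0 · 0 · 1 · 3
2 · 0 · 0 · 0 · 2 · 2
1 · 2 · 0 · 0 · 2 · 1
step 2: 0 · 2 · 2 · 3 · 0 · 3
3 · 3 · 0 · 0 · 1 · 3
2 · 0 · 0 · 0 · 2 · 2
1 · 2 · 0 · 0 · 2 · 1
step 3: 0 · 3 · 2 · 3 · 0 · 3
3 · 3 · 0 · 0 · 1 · 3
2 · 0 · 0 · 0 · 2 · 2
1 · 2 · 0 · 0 · 2 · 1
step 4: 2 · 1 · 3 · 3 · 0 · 3
0 · 1 · 1 · 0 · 1 · 3
3 · 1 · 0 · 0 · 2 · 2
1 · 2 · 0 · 0 · 2 · 1
step 5: 2 · 2 · 3 · 3 · 0 · 3
0 · 1 · 1 · 0 · 1 · 3
3 · 1 · 0 · 0 · 2 · 2
1 · 2 · 0 · 0 · 2 · 1
step 6: 2 · 3 · 3 · 3 · 0 · 3
0 · 1 · 1 · 0 · 1 · 3
3 · 1 · 0 · 0 · 2 · 2
1 · 2 · 0 · 0 · 2 · 1
step 7: 3 · 1 · 1 · 0 · 1 · 3
0 · 2 · 2 · 1 · 1 · 3
3 · 1 · 0 · 0 · 2 · 2
1 · 2 · 0 · 0 · 2 · 1
step 8: 3 · 2 · 1 · 0 · 1 · 3
0 · 2 · 2 · 1 · 1 · 3
3 · 1 · 0 · 0 · 2 · 2
1 · 2 · 0 · 0 · 2 · 1
step 9: 3 · 3 · 1 · 0 · 1 · 3
0 · 2 · 2 · 1 · 1 · 3
3 · 1 · 0 · 0 · 2 · 2
1 · 2 · 0 · 0 · 2 · 1
step 10: 0 · 1 · 2 · 0 · 1 · 3
1 · 3 · 2 · 1 · 1 · 3
3 · 1 · 0 · 0 · 2 · 2
1 · 2 · 0 · 0 · 2 · 1
step 11: 0 · 2 · 2 · 0 · 1 · 3
1 · 3 · 2 · 1 · 1 · 3
3 · 1 · 0 · 0 · 2 · 2
1 · 2 · 0 · 0 · 2 · 1
step 12: 0 · 3 · 2 · 0 · 1 · 3
1 · 3 · 2 · 1 · 1 · 3
3 · 1 · 0 · 0 · 2 · 2
1 · 2 · 0 · 0 · 2 · 1
step 13: 1 · 1 · 3 · 0 · 1 · 3
2 · 0 · 3 · 1 · 1 · 3
3 · 2 · 0 · 0 · 2 · 2
1 · 2 · 0 · 0 · 2 · 1
step 14: 1 · 2 · 3 · 0 · 1 · 3
2 · 0 · 3 · 1 · 1 · 3
3 · 2 · 0 · 0 · 2 · 2
1 · 2 · 0 · 0 · 2 · 1
step 15: 1 · 3 · 3 · 0 · 1 · 3
2 · 0 · 3 · 1 · 1 · 3
3 · 2 · 0 · 0 · 2 · 2
1 · 2 · 0 · 0 · 2 · 1

36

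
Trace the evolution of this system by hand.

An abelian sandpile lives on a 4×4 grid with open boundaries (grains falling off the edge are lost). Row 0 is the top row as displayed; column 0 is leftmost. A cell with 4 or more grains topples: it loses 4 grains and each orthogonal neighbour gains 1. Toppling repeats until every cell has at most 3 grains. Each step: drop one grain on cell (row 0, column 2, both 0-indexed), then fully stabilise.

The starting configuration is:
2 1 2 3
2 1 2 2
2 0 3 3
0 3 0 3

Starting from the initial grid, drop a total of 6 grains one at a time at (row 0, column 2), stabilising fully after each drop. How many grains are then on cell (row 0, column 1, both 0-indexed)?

[0] 2 1 2 3
2 1 2 2
2 0 3 3
0 3 0 3
[1] 2 1 3 3
2 1 2 2
2 0 3 3
0 3 0 3
[2] 2 2 1 0
2 1 3 3
2 0 3 3
0 3 0 3
[3] 2 2 2 0
2 1 3 3
2 0 3 3
0 3 0 3
[4] 2 2 3 0
2 1 3 3
2 0 3 3
0 3 0 3
[5] 2 3 1 2
2 2 2 1
2 1 1 2
0 3 2 0
[6] 2 3 2 2
2 2 2 1
2 1 1 2
0 3 2 0

3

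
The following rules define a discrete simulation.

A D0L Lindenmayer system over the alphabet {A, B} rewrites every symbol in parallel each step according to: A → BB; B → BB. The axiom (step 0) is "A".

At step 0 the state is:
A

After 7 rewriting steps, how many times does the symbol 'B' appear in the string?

0) A
1) BB
2) BBBB
3) BBBBBBBB
4) BBBBBBBBBBBBBBBB
5) BBBBBBBBBBBBBBBBBBBBBBBBBBBBBBBB
6) BBBBBBBBBBBBBBBBBBBBBBBBBBBBBBBBBBBBBBBBBBBBBBBBBBBBBBBBBBBBBBBB
7) BBBBBBBBBBBBBBBBBBBBBBBBBBBBBBBBBBBBBBBBBBBBBBBBBBBBBBBBBB…BBBBBBBBBBBBBBBBBBBBBBBBBBBBBBBBBBBBBBBBBBBBBBBBBBBBBBBBBB  (len 128)

128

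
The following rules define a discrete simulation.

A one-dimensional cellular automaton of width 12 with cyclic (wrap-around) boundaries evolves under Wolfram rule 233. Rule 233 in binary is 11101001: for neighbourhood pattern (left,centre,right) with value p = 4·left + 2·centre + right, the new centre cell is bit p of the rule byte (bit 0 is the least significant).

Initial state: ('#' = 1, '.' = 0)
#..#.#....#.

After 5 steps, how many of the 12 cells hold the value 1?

gen 0: #..#.#....#.
gen 1: ....#..##..#
gen 2: .##....##...
gen 3: .##.##.##.##
gen 4: ############
gen 5: ############

12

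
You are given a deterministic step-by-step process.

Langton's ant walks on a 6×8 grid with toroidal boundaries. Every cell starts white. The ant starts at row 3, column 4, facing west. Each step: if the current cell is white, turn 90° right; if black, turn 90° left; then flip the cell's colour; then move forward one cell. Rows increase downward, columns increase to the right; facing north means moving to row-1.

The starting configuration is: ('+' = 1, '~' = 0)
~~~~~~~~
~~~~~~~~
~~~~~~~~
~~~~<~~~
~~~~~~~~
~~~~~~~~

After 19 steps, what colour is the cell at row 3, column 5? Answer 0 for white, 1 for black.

gen 0: ~~~~~~~~
~~~~~~~~
~~~~~~~~
~~~~<~~~
~~~~~~~~
~~~~~~~~
gen 1: ~~~~~~~~
~~~~~~~~
~~~~^~~~
~~~~+~~~
~~~~~~~~
~~~~~~~~
gen 2: ~~~~~~~~
~~~~~~~~
~~~~+>~~
~~~~+~~~
~~~~~~~~
~~~~~~~~
gen 3: ~~~~~~~~
~~~~~~~~
~~~~++~~
~~~~+v~~
~~~~~~~~
~~~~~~~~
gen 4: ~~~~~~~~
~~~~~~~~
~~~~++~~
~~~~<+~~
~~~~~~~~
~~~~~~~~
gen 5: ~~~~~~~~
~~~~~~~~
~~~~++~~
~~~~~+~~
~~~~v~~~
~~~~~~~~
gen 6: ~~~~~~~~
~~~~~~~~
~~~~++~~
~~~~~+~~
~~~<+~~~
~~~~~~~~
gen 7: ~~~~~~~~
~~~~~~~~
~~~~++~~
~~~^~+~~
~~~++~~~
~~~~~~~~
gen 8: ~~~~~~~~
~~~~~~~~
~~~~++~~
~~~+>+~~
~~~++~~~
~~~~~~~~
gen 9: ~~~~~~~~
~~~~~~~~
~~~~++~~
~~~+++~~
~~~+v~~~
~~~~~~~~
gen 10: ~~~~~~~~
~~~~~~~~
~~~~++~~
~~~+++~~
~~~+~>~~
~~~~~~~~
gen 11: ~~~~~~~~
~~~~~~~~
~~~~++~~
~~~+++~~
~~~+~+~~
~~~~~v~~
gen 12: ~~~~~~~~
~~~~~~~~
~~~~++~~
~~~+++~~
~~~+~+~~
~~~~<+~~
gen 13: ~~~~~~~~
~~~~~~~~
~~~~++~~
~~~+++~~
~~~+^+~~
~~~~++~~
gen 14: ~~~~~~~~
~~~~~~~~
~~~~++~~
~~~+++~~
~~~++>~~
~~~~++~~
gen 15: ~~~~~~~~
~~~~~~~~
~~~~++~~
~~~++^~~
~~~++~~~
~~~~++~~
gen 16: ~~~~~~~~
~~~~~~~~
~~~~++~~
~~~+<~~~
~~~++~~~
~~~~++~~
gen 17: ~~~~~~~~
~~~~~~~~
~~~~++~~
~~~+~~~~
~~~+v~~~
~~~~++~~
gen 18: ~~~~~~~~
~~~~~~~~
~~~~++~~
~~~+~~~~
~~~+~>~~
~~~~++~~
gen 19: ~~~~~~~~
~~~~~~~~
~~~~++~~
~~~+~~~~
~~~+~+~~
~~~~+v~~

0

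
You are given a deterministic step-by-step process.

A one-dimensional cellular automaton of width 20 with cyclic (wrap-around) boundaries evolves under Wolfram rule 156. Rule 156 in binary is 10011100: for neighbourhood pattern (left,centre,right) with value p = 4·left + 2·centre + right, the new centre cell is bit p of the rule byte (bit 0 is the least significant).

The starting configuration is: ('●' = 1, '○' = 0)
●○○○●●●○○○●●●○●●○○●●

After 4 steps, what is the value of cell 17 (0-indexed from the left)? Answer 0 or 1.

0

[0] ●○○○●●●○○○●●●○●●○○●●
[1] ○●○○●●○●○○●●○○●○●○●●
[2] ○●●○●○○●●○●○●○●○●○●○
[3] ○●○○●●○●○○●○●○●○●○●●
[4] ○●●○●○○●●○●○●○●○●○●○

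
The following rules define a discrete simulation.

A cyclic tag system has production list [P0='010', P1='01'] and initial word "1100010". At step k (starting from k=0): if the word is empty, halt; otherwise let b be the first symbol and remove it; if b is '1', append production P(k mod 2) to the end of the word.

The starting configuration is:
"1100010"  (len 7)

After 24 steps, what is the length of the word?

0) "1100010"  (len 7)
1) "100010010"  (len 9)
2) "0001001001"  (len 10)
3) "001001001"  (len 9)
4) "01001001"  (len 8)
5) "1001001"  (len 7)
6) "00100101"  (len 8)
7) "0100101"  (len 7)
8) "100101"  (len 6)
9) "00101010"  (len 8)
10) "0101010"  (len 7)
11) "101010"  (len 6)
12) "0101001"  (len 7)
13) "101001"  (len 6)
14) "0100101"  (len 7)
15) "100101"  (len 6)
16) "0010101"  (len 7)
17) "010101"  (len 6)
18) "10101"  (len 5)
19) "0101010"  (len 7)
20) "101010"  (len 6)
21) "01010010"  (len 8)
22) "1010010"  (len 7)
23) "010010010"  (len 9)
24) "10010010"  (len 8)

8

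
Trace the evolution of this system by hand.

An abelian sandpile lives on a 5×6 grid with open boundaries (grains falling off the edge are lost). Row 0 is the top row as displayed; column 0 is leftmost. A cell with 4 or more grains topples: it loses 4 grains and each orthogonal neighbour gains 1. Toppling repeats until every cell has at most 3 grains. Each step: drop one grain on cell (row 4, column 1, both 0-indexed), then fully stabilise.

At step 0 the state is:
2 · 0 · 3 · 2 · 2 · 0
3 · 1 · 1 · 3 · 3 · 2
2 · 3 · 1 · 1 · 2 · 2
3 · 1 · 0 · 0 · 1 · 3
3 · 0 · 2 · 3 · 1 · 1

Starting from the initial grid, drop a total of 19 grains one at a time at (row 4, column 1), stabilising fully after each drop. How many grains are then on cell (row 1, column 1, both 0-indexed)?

3

step 0: 2 · 0 · 3 · 2 · 2 · 0
3 · 1 · 1 · 3 · 3 · 2
2 · 3 · 1 · 1 · 2 · 2
3 · 1 · 0 · 0 · 1 · 3
3 · 0 · 2 · 3 · 1 · 1
step 1: 2 · 0 · 3 · 2 · 2 · 0
3 · 1 · 1 · 3 · 3 · 2
2 · 3 · 1 · 1 · 2 · 2
3 · 1 · 0 · 0 · 1 · 3
3 · 1 · 2 · 3 · 1 · 1
step 2: 2 · 0 · 3 · 2 · 2 · 0
3 · 1 · 1 · 3 · 3 · 2
2 · 3 · 1 · 1 · 2 · 2
3 · 1 · 0 · 0 · 1 · 3
3 · 2 · 2 · 3 · 1 · 1
step 3: 2 · 0 · 3 · 2 · 2 · 0
3 · 1 · 1 · 3 · 3 · 2
2 · 3 · 1 · 1 · 2 · 2
3 · 1 · 0 · 0 · 1 · 3
3 · 3 · 2 · 3 · 1 · 1
step 4: 2 · 0 · 3 · 2 · 2 · 0
3 · 1 · 1 · 3 · 3 · 2
3 · 3 · 1 · 1 · 2 · 2
0 · 3 · 0 · 0 · 1 · 3
1 · 1 · 3 · 3 · 1 · 1
step 5: 2 · 0 · 3 · 2 · 2 · 0
3 · 1 · 1 · 3 · 3 · 2
3 · 3 · 1 · 1 · 2 · 2
0 · 3 · 0 · 0 · 1 · 3
1 · 2 · 3 · 3 · 1 · 1
step 6: 2 · 0 · 3 · 2 · 2 · 0
3 · 1 · 1 · 3 · 3 · 2
3 · 3 · 1 · 1 · 2 · 2
0 · 3 · 0 · 0 · 1 · 3
1 · 3 · 3 · 3 · 1 · 1
step 7: 3 · 0 · 3 · 2 · 2 · 0
0 · 3 · 1 · 3 · 3 · 2
1 · 1 · 2 · 1 · 2 · 2
2 · 1 · 2 · 1 · 1 · 3
2 · 2 · 1 · 0 · 2 · 1
step 8: 3 · 0 · 3 · 2 · 2 · 0
0 · 3 · 1 · 3 · 3 · 2
1 · 1 · 2 · 1 · 2 · 2
2 · 1 · 2 · 1 · 1 · 3
2 · 3 · 1 · 0 · 2 · 1
step 9: 3 · 0 · 3 · 2 · 2 · 0
0 · 3 · 1 · 3 · 3 · 2
1 · 1 · 2 · 1 · 2 · 2
2 · 2 · 2 · 1 · 1 · 3
3 · 0 · 2 · 0 · 2 · 1
step 10: 3 · 0 · 3 · 2 · 2 · 0
0 · 3 · 1 · 3 · 3 · 2
1 · 1 · 2 · 1 · 2 · 2
2 · 2 · 2 · 1 · 1 · 3
3 · 1 · 2 · 0 · 2 · 1
step 11: 3 · 0 · 3 · 2 · 2 · 0
0 · 3 · 1 · 3 · 3 · 2
1 · 1 · 2 · 1 · 2 · 2
2 · 2 · 2 · 1 · 1 · 3
3 · 2 · 2 · 0 · 2 · 1
step 12: 3 · 0 · 3 · 2 · 2 · 0
0 · 3 · 1 · 3 · 3 · 2
1 · 1 · 2 · 1 · 2 · 2
2 · 2 · 2 · 1 · 1 · 3
3 · 3 · 2 · 0 · 2 · 1
step 13: 3 · 0 · 3 · 2 · 2 · 0
0 · 3 · 1 · 3 · 3 · 2
1 · 1 · 2 · 1 · 2 · 2
3 · 3 · 2 · 1 · 1 · 3
0 · 1 · 3 · 0 · 2 · 1
step 14: 3 · 0 · 3 · 2 · 2 · 0
0 · 3 · 1 · 3 · 3 · 2
1 · 1 · 2 · 1 · 2 · 2
3 · 3 · 2 · 1 · 1 · 3
0 · 2 · 3 · 0 · 2 · 1
step 15: 3 · 0 · 3 · 2 · 2 · 0
0 · 3 · 1 · 3 · 3 · 2
1 · 1 · 2 · 1 · 2 · 2
3 · 3 · 2 · 1 · 1 · 3
0 · 3 · 3 · 0 · 2 · 1
step 16: 3 · 0 · 3 · 2 · 2 · 0
0 · 3 · 1 · 3 · 3 · 2
2 · 2 · 3 · 1 · 2 · 2
0 · 2 · 0 · 2 · 1 · 3
2 · 2 · 1 · 1 · 2 · 1
step 17: 3 · 0 · 3 · 2 · 2 · 0
0 · 3 · 1 · 3 · 3 · 2
2 · 2 · 3 · 1 · 2 · 2
0 · 2 · 0 · 2 · 1 · 3
2 · 3 · 1 · 1 · 2 · 1
step 18: 3 · 0 · 3 · 2 · 2 · 0
0 · 3 · 1 · 3 · 3 · 2
2 · 2 · 3 · 1 · 2 · 2
0 · 3 · 0 · 2 · 1 · 3
3 · 0 · 2 · 1 · 2 · 1
step 19: 3 · 0 · 3 · 2 · 2 · 0
0 · 3 · 1 · 3 · 3 · 2
2 · 2 · 3 · 1 · 2 · 2
0 · 3 · 0 · 2 · 1 · 3
3 · 1 · 2 · 1 · 2 · 1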